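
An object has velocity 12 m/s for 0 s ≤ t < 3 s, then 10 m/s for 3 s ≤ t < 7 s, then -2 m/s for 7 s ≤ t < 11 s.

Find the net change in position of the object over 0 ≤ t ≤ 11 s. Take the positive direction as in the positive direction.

Net displacement equals the area under the velocity-time graph (areas below the axis count negative).
0–3 s: 12 × 3 = 36 m
3–7 s: 10 × 4 = 40 m
7–11 s: -2 × 4 = -8 m
Net displacement = 68 m

68 m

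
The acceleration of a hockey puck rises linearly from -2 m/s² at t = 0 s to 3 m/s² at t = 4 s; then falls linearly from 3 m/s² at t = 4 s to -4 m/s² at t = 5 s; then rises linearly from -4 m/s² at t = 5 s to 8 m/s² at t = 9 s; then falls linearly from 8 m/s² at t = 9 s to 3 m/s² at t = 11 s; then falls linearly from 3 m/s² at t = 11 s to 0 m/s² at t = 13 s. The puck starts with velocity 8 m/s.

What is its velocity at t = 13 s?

31.5 m/s

Δv equals the area under the a-t graph; then v = v₀ + Δv.
0–4 s: ½(-2 + 3)(4) = 2 m/s
4–5 s: ½(3 + -4)(1) = -0.5 m/s
5–9 s: ½(-4 + 8)(4) = 8 m/s
9–11 s: ½(8 + 3)(2) = 11 m/s
11–13 s: ½(3 + 0)(2) = 3 m/s
Δv = 23.5 m/s, so v(13) = 8 + (23.5) = 31.5 m/s.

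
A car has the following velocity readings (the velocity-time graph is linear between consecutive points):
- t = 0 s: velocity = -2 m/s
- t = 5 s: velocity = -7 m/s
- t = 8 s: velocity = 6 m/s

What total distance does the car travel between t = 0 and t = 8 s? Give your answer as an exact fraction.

420/13 m

Total distance travelled is ∫|v| dt — sum the magnitudes of each area piece.
0–5 s: |½(-2 + -7)(5)| = 22.5 m
5–8 s: v = 0 at t = 86/13 s; triangle areas 147/26 + 54/13 = 255/26 m
Total distance = 420/13 m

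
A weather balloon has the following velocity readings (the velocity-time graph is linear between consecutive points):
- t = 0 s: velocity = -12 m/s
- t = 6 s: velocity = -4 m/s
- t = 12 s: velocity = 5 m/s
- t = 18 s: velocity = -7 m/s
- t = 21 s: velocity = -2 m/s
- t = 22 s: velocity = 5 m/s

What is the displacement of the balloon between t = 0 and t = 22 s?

Net displacement equals the area under the velocity-time graph (areas below the axis count negative).
0–6 s: ½(-12 + -4)(6) = -48 m
6–12 s: ½(-4 + 5)(6) = 3 m
12–18 s: ½(5 + -7)(6) = -6 m
18–21 s: ½(-7 + -2)(3) = -13.5 m
21–22 s: ½(-2 + 5)(1) = 1.5 m
Net displacement = -63 m

-63 m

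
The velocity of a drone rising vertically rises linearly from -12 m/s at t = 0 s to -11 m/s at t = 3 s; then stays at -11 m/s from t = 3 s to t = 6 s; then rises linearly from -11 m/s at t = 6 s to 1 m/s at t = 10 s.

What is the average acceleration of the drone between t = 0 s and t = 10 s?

1.3 m/s²

Average acceleration = Δv/Δt = (1 − -12)/(10 − 0) = 1.3 m/s².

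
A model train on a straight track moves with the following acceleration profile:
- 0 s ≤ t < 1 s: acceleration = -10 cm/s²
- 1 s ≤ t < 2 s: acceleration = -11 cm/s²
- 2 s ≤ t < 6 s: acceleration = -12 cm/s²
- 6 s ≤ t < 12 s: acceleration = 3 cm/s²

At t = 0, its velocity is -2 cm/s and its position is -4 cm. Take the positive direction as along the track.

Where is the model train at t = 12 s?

On each constant-a segment, Δv = aΔt and Δx = v₀Δt + ½aΔt²; chain segment to segment.
0–1 s: v starts -2 cm/s; Δx = -2·1 + ½·-10·1² = -7 cm; v ends -12 cm/s.
1–2 s: v starts -12 cm/s; Δx = -12·1 + ½·-11·1² = -17.5 cm; v ends -23 cm/s.
2–6 s: v starts -23 cm/s; Δx = -23·4 + ½·-12·4² = -188 cm; v ends -71 cm/s.
6–12 s: v starts -71 cm/s; Δx = -71·6 + ½·3·6² = -372 cm; v ends -53 cm/s.
x(12) = -4 + Σ Δx = -588.5 cm.

-588.5 cm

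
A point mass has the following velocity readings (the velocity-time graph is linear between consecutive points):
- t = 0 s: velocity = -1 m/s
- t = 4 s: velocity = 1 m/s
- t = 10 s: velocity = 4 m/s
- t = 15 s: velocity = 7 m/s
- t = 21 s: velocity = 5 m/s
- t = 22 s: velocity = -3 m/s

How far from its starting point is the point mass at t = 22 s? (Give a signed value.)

79.5 m

Displacement is the signed area under the v-t curve.
0–4 s: ½(-1 + 1)(4) = 0 m
4–10 s: ½(1 + 4)(6) = 15 m
10–15 s: ½(4 + 7)(5) = 27.5 m
15–21 s: ½(7 + 5)(6) = 36 m
21–22 s: ½(5 + -3)(1) = 1 m
Net displacement = 79.5 m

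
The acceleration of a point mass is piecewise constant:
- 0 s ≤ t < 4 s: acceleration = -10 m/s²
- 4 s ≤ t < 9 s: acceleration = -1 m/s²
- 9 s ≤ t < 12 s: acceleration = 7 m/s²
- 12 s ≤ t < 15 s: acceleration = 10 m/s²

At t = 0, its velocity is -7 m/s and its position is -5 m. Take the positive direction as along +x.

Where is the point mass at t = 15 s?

-533 m

On each constant-a segment, Δv = aΔt and Δx = v₀Δt + ½aΔt²; chain segment to segment.
0–4 s: v starts -7 m/s; Δx = -7·4 + ½·-10·4² = -108 m; v ends -47 m/s.
4–9 s: v starts -47 m/s; Δx = -47·5 + ½·-1·5² = -247.5 m; v ends -52 m/s.
9–12 s: v starts -52 m/s; Δx = -52·3 + ½·7·3² = -124.5 m; v ends -31 m/s.
12–15 s: v starts -31 m/s; Δx = -31·3 + ½·10·3² = -48 m; v ends -1 m/s.
x(15) = -5 + Σ Δx = -533 m.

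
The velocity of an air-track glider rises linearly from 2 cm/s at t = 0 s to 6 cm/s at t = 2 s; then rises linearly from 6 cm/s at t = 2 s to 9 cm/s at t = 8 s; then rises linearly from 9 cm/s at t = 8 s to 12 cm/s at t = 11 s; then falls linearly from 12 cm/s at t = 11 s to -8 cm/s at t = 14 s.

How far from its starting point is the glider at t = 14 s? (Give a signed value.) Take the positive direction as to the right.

90.5 cm

Displacement is the signed area under the v-t curve.
0–2 s: ½(2 + 6)(2) = 8 cm
2–8 s: ½(6 + 9)(6) = 45 cm
8–11 s: ½(9 + 12)(3) = 31.5 cm
11–14 s: ½(12 + -8)(3) = 6 cm
Net displacement = 90.5 cm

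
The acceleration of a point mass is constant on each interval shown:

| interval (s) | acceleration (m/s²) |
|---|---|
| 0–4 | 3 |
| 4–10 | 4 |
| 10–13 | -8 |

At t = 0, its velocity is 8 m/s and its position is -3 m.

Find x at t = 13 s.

341 m

On each constant-a segment, Δv = aΔt and Δx = v₀Δt + ½aΔt²; chain segment to segment.
0–4 s: v starts 8 m/s; Δx = 8·4 + ½·3·4² = 56 m; v ends 20 m/s.
4–10 s: v starts 20 m/s; Δx = 20·6 + ½·4·6² = 192 m; v ends 44 m/s.
10–13 s: v starts 44 m/s; Δx = 44·3 + ½·-8·3² = 96 m; v ends 20 m/s.
x(13) = -3 + Σ Δx = 341 m.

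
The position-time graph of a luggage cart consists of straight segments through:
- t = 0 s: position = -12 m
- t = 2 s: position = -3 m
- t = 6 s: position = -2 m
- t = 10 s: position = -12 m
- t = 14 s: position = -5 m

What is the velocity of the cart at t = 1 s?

Velocity is the slope of the x-t graph on 0–2 s: (-3 − -12)/(2 − 0) = 4.5 m/s.

4.5 m/s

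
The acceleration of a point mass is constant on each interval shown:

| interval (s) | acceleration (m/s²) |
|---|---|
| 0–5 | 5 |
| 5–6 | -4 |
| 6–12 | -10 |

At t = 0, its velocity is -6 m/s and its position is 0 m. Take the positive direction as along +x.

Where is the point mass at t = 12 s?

On each constant-a segment, Δv = aΔt and Δx = v₀Δt + ½aΔt²; chain segment to segment.
0–5 s: v starts -6 m/s; Δx = -6·5 + ½·5·5² = 32.5 m; v ends 19 m/s.
5–6 s: v starts 19 m/s; Δx = 19·1 + ½·-4·1² = 17 m; v ends 15 m/s.
6–12 s: v starts 15 m/s; Δx = 15·6 + ½·-10·6² = -90 m; v ends -45 m/s.
x(12) = 0 + Σ Δx = -40.5 m.

-40.5 m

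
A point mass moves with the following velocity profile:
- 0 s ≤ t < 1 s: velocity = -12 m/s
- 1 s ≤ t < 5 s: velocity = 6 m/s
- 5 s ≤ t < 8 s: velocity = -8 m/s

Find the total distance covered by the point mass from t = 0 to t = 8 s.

60 m

Total distance travelled is ∫|v| dt — sum the magnitudes of each area piece.
0–1 s: |-12| × 1 = 12 m
1–5 s: |6| × 4 = 24 m
5–8 s: |-8| × 3 = 24 m
Total distance = 60 m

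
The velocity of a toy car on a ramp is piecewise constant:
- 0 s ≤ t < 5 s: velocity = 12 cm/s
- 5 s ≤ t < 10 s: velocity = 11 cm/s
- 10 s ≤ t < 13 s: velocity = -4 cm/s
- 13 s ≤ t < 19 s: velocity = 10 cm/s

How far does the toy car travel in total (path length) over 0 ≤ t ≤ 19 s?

187 cm

Total distance travelled is ∫|v| dt — sum the magnitudes of each area piece.
0–5 s: |12| × 5 = 60 cm
5–10 s: |11| × 5 = 55 cm
10–13 s: |-4| × 3 = 12 cm
13–19 s: |10| × 6 = 60 cm
Total distance = 187 cm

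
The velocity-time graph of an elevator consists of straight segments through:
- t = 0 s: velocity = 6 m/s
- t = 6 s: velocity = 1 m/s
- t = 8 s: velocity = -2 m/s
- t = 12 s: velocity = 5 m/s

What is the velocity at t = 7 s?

On 6–8 s the graph is linear from 1 to -2 m/s: v(7) = 1 + (-2 − 1)·(7 − 6)/(8 − 6) = -0.5 m/s.

-0.5 m/s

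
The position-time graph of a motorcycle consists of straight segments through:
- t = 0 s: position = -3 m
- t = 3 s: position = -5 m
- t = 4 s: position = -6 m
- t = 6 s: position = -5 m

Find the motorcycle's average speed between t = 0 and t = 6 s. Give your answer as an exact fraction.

2/3 m/s

Average speed = (total path length)/(elapsed time); on a piecewise-linear x-t graph the path length is Σ|Δx|.
0–3 s: |Δx| = |-5 − -3| = 2 m
3–4 s: |Δx| = |-6 − -5| = 1 m
4–6 s: |Δx| = |-5 − -6| = 1 m
Total path = 4 m; average speed = 4/6 = 2/3 m/s.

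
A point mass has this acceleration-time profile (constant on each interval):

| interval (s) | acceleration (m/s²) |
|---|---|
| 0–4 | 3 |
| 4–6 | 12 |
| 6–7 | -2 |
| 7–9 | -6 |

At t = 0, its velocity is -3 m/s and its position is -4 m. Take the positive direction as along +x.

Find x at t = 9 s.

On each constant-a segment, Δv = aΔt and Δx = v₀Δt + ½aΔt²; chain segment to segment.
0–4 s: v starts -3 m/s; Δx = -3·4 + ½·3·4² = 12 m; v ends 9 m/s.
4–6 s: v starts 9 m/s; Δx = 9·2 + ½·12·2² = 42 m; v ends 33 m/s.
6–7 s: v starts 33 m/s; Δx = 33·1 + ½·-2·1² = 32 m; v ends 31 m/s.
7–9 s: v starts 31 m/s; Δx = 31·2 + ½·-6·2² = 50 m; v ends 19 m/s.
x(9) = -4 + Σ Δx = 132 m.

132 m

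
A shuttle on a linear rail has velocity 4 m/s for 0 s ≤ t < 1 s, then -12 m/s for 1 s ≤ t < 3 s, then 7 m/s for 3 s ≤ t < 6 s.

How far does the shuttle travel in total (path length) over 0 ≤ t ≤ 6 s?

49 m

Distance (not displacement) is the total path length: add the absolute areas under v-t.
0–1 s: |4| × 1 = 4 m
1–3 s: |-12| × 2 = 24 m
3–6 s: |7| × 3 = 21 m
Total distance = 49 m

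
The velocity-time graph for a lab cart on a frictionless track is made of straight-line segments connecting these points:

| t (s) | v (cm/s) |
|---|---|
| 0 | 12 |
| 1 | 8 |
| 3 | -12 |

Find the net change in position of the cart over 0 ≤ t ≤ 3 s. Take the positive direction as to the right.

6 cm

Net displacement equals the area under the velocity-time graph (areas below the axis count negative).
0–1 s: ½(12 + 8)(1) = 10 cm
1–3 s: ½(8 + -12)(2) = -4 cm
Net displacement = 6 cm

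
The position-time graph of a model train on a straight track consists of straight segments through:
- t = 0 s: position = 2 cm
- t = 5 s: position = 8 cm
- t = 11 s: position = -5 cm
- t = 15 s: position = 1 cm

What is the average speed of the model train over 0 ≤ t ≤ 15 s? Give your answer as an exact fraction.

5/3 cm/s

Average speed = (total path length)/(elapsed time); on a piecewise-linear x-t graph the path length is Σ|Δx|.
0–5 s: |Δx| = |8 − 2| = 6 cm
5–11 s: |Δx| = |-5 − 8| = 13 cm
11–15 s: |Δx| = |1 − -5| = 6 cm
Total path = 25 cm; average speed = 25/15 = 5/3 cm/s.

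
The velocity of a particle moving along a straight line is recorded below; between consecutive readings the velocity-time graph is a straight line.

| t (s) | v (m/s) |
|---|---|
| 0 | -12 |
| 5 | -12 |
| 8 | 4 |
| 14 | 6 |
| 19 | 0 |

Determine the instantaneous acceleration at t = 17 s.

Acceleration is the slope of the v-t graph on 14–19 s: (0 − 6)/(19 − 14) = -1.2 m/s².

-1.2 m/s²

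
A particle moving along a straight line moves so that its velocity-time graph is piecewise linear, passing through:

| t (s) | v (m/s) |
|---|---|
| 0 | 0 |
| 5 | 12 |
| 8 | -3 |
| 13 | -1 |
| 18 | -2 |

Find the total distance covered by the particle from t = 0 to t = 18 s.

62.8 m

Total distance travelled is ∫|v| dt — sum the magnitudes of each area piece.
0–5 s: |½(0 + 12)(5)| = 30 m
5–8 s: v = 0 at t = 7.4 s; triangle areas 14.4 + 0.9 = 15.3 m
8–13 s: |½(-3 + -1)(5)| = 10 m
13–18 s: |½(-1 + -2)(5)| = 7.5 m
Total distance = 62.8 m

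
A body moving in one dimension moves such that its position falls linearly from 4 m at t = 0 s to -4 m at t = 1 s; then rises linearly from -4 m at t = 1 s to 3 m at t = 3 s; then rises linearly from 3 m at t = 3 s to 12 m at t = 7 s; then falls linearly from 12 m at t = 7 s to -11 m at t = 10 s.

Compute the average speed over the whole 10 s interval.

Average speed = (total path length)/(elapsed time); on a piecewise-linear x-t graph the path length is Σ|Δx|.
0–1 s: |Δx| = |-4 − 4| = 8 m
1–3 s: |Δx| = |3 − -4| = 7 m
3–7 s: |Δx| = |12 − 3| = 9 m
7–10 s: |Δx| = |-11 − 12| = 23 m
Total path = 47 m; average speed = 47/10 = 4.7 m/s.

4.7 m/s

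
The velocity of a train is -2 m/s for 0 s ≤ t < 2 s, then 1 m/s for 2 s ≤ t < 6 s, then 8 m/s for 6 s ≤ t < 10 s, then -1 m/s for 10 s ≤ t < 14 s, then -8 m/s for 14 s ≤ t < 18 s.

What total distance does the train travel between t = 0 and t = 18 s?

76 m

Distance (not displacement) is the total path length: add the absolute areas under v-t.
0–2 s: |-2| × 2 = 4 m
2–6 s: |1| × 4 = 4 m
6–10 s: |8| × 4 = 32 m
10–14 s: |-1| × 4 = 4 m
14–18 s: |-8| × 4 = 32 m
Total distance = 76 m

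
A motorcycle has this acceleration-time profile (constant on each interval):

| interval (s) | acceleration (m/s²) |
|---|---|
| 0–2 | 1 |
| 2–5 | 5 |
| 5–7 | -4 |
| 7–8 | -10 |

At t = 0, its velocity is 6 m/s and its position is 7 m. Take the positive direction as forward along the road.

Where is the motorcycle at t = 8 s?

115.5 m

On each constant-a segment, Δv = aΔt and Δx = v₀Δt + ½aΔt²; chain segment to segment.
0–2 s: v starts 6 m/s; Δx = 6·2 + ½·1·2² = 14 m; v ends 8 m/s.
2–5 s: v starts 8 m/s; Δx = 8·3 + ½·5·3² = 46.5 m; v ends 23 m/s.
5–7 s: v starts 23 m/s; Δx = 23·2 + ½·-4·2² = 38 m; v ends 15 m/s.
7–8 s: v starts 15 m/s; Δx = 15·1 + ½·-10·1² = 10 m; v ends 5 m/s.
x(8) = 7 + Σ Δx = 115.5 m.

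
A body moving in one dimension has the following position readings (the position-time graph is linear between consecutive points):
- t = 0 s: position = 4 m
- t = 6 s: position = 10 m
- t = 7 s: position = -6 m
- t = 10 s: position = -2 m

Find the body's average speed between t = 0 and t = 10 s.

Average speed = (total path length)/(elapsed time); on a piecewise-linear x-t graph the path length is Σ|Δx|.
0–6 s: |Δx| = |10 − 4| = 6 m
6–7 s: |Δx| = |-6 − 10| = 16 m
7–10 s: |Δx| = |-2 − -6| = 4 m
Total path = 26 m; average speed = 26/10 = 2.6 m/s.

2.6 m/s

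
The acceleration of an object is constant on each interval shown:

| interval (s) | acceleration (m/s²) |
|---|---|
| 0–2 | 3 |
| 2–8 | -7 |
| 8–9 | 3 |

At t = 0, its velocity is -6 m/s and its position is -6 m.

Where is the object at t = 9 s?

-178.5 m

On each constant-a segment, Δv = aΔt and Δx = v₀Δt + ½aΔt²; chain segment to segment.
0–2 s: v starts -6 m/s; Δx = -6·2 + ½·3·2² = -6 m; v ends 0 m/s.
2–8 s: v starts 0 m/s; Δx = 0·6 + ½·-7·6² = -126 m; v ends -42 m/s.
8–9 s: v starts -42 m/s; Δx = -42·1 + ½·3·1² = -40.5 m; v ends -39 m/s.
x(9) = -6 + Σ Δx = -178.5 m.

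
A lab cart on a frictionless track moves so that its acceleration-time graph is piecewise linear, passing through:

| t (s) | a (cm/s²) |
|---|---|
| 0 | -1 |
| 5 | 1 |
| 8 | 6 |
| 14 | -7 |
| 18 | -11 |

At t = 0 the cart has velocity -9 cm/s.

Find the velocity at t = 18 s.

-37.5 cm/s

Δv equals the area under the a-t graph; then v = v₀ + Δv.
0–5 s: ½(-1 + 1)(5) = 0 cm/s
5–8 s: ½(1 + 6)(3) = 10.5 cm/s
8–14 s: ½(6 + -7)(6) = -3 cm/s
14–18 s: ½(-7 + -11)(4) = -36 cm/s
Δv = -28.5 cm/s, so v(18) = -9 + (-28.5) = -37.5 cm/s.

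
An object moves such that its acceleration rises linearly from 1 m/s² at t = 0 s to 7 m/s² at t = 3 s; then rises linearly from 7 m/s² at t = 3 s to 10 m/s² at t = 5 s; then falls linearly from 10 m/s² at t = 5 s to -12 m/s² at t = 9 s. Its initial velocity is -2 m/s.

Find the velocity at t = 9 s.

23 m/s

Δv equals the area under the a-t graph; then v = v₀ + Δv.
0–3 s: ½(1 + 7)(3) = 12 m/s
3–5 s: ½(7 + 10)(2) = 17 m/s
5–9 s: ½(10 + -12)(4) = -4 m/s
Δv = 25 m/s, so v(9) = -2 + (25) = 23 m/s.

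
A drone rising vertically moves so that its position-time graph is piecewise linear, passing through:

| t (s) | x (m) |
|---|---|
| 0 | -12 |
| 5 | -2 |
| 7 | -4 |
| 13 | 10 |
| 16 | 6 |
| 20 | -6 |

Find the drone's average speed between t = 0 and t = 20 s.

2.1 m/s

Average speed = (total path length)/(elapsed time); on a piecewise-linear x-t graph the path length is Σ|Δx|.
0–5 s: |Δx| = |-2 − -12| = 10 m
5–7 s: |Δx| = |-4 − -2| = 2 m
7–13 s: |Δx| = |10 − -4| = 14 m
13–16 s: |Δx| = |6 − 10| = 4 m
16–20 s: |Δx| = |-6 − 6| = 12 m
Total path = 42 m; average speed = 42/20 = 2.1 m/s.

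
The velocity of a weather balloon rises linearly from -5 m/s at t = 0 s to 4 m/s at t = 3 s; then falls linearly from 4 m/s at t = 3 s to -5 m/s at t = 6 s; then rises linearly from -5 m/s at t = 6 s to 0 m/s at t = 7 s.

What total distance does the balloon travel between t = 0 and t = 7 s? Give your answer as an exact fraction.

97/6 m

Distance (not displacement) is the total path length: add the absolute areas under v-t.
0–3 s: v = 0 at t = 5/3 s; triangle areas 25/6 + 8/3 = 41/6 m
3–6 s: v = 0 at t = 13/3 s; triangle areas 8/3 + 25/6 = 41/6 m
6–7 s: |½(-5 + 0)(1)| = 2.5 m
Total distance = 97/6 m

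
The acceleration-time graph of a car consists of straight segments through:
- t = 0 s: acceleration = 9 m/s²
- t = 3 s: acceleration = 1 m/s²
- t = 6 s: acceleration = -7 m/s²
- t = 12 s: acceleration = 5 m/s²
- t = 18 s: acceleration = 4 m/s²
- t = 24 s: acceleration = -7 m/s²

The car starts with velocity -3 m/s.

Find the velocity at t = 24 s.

Δv equals the area under the a-t graph; then v = v₀ + Δv.
0–3 s: ½(9 + 1)(3) = 15 m/s
3–6 s: ½(1 + -7)(3) = -9 m/s
6–12 s: ½(-7 + 5)(6) = -6 m/s
12–18 s: ½(5 + 4)(6) = 27 m/s
18–24 s: ½(4 + -7)(6) = -9 m/s
Δv = 18 m/s, so v(24) = -3 + (18) = 15 m/s.

15 m/s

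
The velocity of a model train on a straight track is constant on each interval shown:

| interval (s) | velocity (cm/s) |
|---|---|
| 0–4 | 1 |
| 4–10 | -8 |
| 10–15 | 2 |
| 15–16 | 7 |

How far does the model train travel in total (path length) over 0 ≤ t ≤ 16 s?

69 cm

Distance (not displacement) is the total path length: add the absolute areas under v-t.
0–4 s: |1| × 4 = 4 cm
4–10 s: |-8| × 6 = 48 cm
10–15 s: |2| × 5 = 10 cm
15–16 s: |7| × 1 = 7 cm
Total distance = 69 cm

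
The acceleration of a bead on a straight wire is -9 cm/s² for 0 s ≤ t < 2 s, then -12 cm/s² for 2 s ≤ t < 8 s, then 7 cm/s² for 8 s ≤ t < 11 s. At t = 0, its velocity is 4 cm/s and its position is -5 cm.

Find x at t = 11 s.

On each constant-a segment, Δv = aΔt and Δx = v₀Δt + ½aΔt²; chain segment to segment.
0–2 s: v starts 4 cm/s; Δx = 4·2 + ½·-9·2² = -10 cm; v ends -14 cm/s.
2–8 s: v starts -14 cm/s; Δx = -14·6 + ½·-12·6² = -300 cm; v ends -86 cm/s.
8–11 s: v starts -86 cm/s; Δx = -86·3 + ½·7·3² = -226.5 cm; v ends -65 cm/s.
x(11) = -5 + Σ Δx = -541.5 cm.

-541.5 cm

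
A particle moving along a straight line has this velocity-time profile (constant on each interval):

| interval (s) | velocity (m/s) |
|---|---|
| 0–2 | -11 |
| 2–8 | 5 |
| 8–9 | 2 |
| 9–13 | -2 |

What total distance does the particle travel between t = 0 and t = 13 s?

Distance (not displacement) is the total path length: add the absolute areas under v-t.
0–2 s: |-11| × 2 = 22 m
2–8 s: |5| × 6 = 30 m
8–9 s: |2| × 1 = 2 m
9–13 s: |-2| × 4 = 8 m
Total distance = 62 m

62 m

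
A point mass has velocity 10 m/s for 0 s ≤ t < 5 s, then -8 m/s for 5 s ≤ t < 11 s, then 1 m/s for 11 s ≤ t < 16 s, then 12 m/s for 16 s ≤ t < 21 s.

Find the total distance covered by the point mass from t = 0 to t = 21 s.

Total distance travelled is ∫|v| dt — sum the magnitudes of each area piece.
0–5 s: |10| × 5 = 50 m
5–11 s: |-8| × 6 = 48 m
11–16 s: |1| × 5 = 5 m
16–21 s: |12| × 5 = 60 m
Total distance = 163 m

163 m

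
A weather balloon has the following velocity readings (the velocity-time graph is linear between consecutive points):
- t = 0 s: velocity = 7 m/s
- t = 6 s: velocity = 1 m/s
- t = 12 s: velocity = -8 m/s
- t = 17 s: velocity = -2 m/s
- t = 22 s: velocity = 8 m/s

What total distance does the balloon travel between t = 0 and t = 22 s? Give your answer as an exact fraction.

263/3 m

Total distance travelled is ∫|v| dt — sum the magnitudes of each area piece.
0–6 s: |½(7 + 1)(6)| = 24 m
6–12 s: v = 0 at t = 20/3 s; triangle areas 1/3 + 64/3 = 65/3 m
12–17 s: |½(-8 + -2)(5)| = 25 m
17–22 s: v = 0 at t = 18 s; triangle areas 1 + 16 = 17 m
Total distance = 263/3 m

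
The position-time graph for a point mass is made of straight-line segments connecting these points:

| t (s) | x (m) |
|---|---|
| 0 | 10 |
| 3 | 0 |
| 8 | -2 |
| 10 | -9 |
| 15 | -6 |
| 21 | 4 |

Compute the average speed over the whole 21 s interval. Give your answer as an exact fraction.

32/21 m/s

Average speed = (total path length)/(elapsed time); on a piecewise-linear x-t graph the path length is Σ|Δx|.
0–3 s: |Δx| = |0 − 10| = 10 m
3–8 s: |Δx| = |-2 − 0| = 2 m
8–10 s: |Δx| = |-9 − -2| = 7 m
10–15 s: |Δx| = |-6 − -9| = 3 m
15–21 s: |Δx| = |4 − -6| = 10 m
Total path = 32 m; average speed = 32/21 = 32/21 m/s.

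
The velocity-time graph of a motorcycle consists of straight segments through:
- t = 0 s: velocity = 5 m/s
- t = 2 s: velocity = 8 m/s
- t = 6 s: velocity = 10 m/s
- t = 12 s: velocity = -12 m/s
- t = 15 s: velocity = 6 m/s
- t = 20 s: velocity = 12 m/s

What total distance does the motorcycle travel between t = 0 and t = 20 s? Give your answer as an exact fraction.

1565/11 m

Total distance travelled is ∫|v| dt — sum the magnitudes of each area piece.
0–2 s: |½(5 + 8)(2)| = 13 m
2–6 s: |½(8 + 10)(4)| = 36 m
6–12 s: v = 0 at t = 96/11 s; triangle areas 150/11 + 216/11 = 366/11 m
12–15 s: v = 0 at t = 14 s; triangle areas 12 + 3 = 15 m
15–20 s: |½(6 + 12)(5)| = 45 m
Total distance = 1565/11 m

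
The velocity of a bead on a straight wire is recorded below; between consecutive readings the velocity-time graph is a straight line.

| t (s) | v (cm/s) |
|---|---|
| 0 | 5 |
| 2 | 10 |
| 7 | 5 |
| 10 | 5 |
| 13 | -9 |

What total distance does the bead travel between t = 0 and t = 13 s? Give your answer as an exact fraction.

552/7 cm

Total distance travelled is ∫|v| dt — sum the magnitudes of each area piece.
0–2 s: |½(5 + 10)(2)| = 15 cm
2–7 s: |½(10 + 5)(5)| = 37.5 cm
7–10 s: |5| × 3 = 15 cm
10–13 s: v = 0 at t = 155/14 s; triangle areas 75/28 + 243/28 = 159/14 cm
Total distance = 552/7 cm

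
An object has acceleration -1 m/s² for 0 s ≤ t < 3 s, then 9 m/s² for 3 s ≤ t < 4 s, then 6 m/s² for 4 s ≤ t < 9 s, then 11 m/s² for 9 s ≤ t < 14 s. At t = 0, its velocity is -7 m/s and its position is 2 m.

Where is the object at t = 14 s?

On each constant-a segment, Δv = aΔt and Δx = v₀Δt + ½aΔt²; chain segment to segment.
0–3 s: v starts -7 m/s; Δx = -7·3 + ½·-1·3² = -25.5 m; v ends -10 m/s.
3–4 s: v starts -10 m/s; Δx = -10·1 + ½·9·1² = -5.5 m; v ends -1 m/s.
4–9 s: v starts -1 m/s; Δx = -1·5 + ½·6·5² = 70 m; v ends 29 m/s.
9–14 s: v starts 29 m/s; Δx = 29·5 + ½·11·5² = 282.5 m; v ends 84 m/s.
x(14) = 2 + Σ Δx = 323.5 m.

323.5 m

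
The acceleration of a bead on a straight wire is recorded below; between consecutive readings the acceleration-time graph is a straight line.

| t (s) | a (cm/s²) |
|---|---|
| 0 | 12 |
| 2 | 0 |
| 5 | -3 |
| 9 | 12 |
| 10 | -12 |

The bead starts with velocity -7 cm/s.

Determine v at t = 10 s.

Δv equals the area under the a-t graph; then v = v₀ + Δv.
0–2 s: ½(12 + 0)(2) = 12 cm/s
2–5 s: ½(0 + -3)(3) = -4.5 cm/s
5–9 s: ½(-3 + 12)(4) = 18 cm/s
9–10 s: ½(12 + -12)(1) = 0 cm/s
Δv = 25.5 cm/s, so v(10) = -7 + (25.5) = 18.5 cm/s.

18.5 cm/s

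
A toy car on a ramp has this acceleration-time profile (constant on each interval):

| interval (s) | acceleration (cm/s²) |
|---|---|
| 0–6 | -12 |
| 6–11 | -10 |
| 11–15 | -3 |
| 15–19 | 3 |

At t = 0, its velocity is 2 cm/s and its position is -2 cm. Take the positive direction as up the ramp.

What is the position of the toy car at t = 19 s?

-1689 cm

On each constant-a segment, Δv = aΔt and Δx = v₀Δt + ½aΔt²; chain segment to segment.
0–6 s: v starts 2 cm/s; Δx = 2·6 + ½·-12·6² = -204 cm; v ends -70 cm/s.
6–11 s: v starts -70 cm/s; Δx = -70·5 + ½·-10·5² = -475 cm; v ends -120 cm/s.
11–15 s: v starts -120 cm/s; Δx = -120·4 + ½·-3·4² = -504 cm; v ends -132 cm/s.
15–19 s: v starts -132 cm/s; Δx = -132·4 + ½·3·4² = -504 cm; v ends -120 cm/s.
x(19) = -2 + Σ Δx = -1689 cm.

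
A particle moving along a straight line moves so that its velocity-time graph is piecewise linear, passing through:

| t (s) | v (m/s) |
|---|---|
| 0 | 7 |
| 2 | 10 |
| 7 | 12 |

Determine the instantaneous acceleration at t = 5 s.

Acceleration is the slope of the v-t graph on 2–7 s: (12 − 10)/(7 − 2) = 0.4 m/s².

0.4 m/s²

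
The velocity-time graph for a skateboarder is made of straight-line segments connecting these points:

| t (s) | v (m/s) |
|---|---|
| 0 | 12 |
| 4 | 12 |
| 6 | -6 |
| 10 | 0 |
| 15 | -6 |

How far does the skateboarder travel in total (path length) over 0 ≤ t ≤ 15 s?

Distance (not displacement) is the total path length: add the absolute areas under v-t.
0–4 s: |12| × 4 = 48 m
4–6 s: v = 0 at t = 16/3 s; triangle areas 8 + 2 = 10 m
6–10 s: |½(-6 + 0)(4)| = 12 m
10–15 s: |½(0 + -6)(5)| = 15 m
Total distance = 85 m

85 m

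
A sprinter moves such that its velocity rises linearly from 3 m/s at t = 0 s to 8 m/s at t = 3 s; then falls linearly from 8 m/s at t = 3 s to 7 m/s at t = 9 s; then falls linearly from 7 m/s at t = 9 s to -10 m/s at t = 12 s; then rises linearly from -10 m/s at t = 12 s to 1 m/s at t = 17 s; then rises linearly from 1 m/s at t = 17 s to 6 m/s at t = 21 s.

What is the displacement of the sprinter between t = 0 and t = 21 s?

Net displacement equals the area under the velocity-time graph (areas below the axis count negative).
0–3 s: ½(3 + 8)(3) = 16.5 m
3–9 s: ½(8 + 7)(6) = 45 m
9–12 s: ½(7 + -10)(3) = -4.5 m
12–17 s: ½(-10 + 1)(5) = -22.5 m
17–21 s: ½(1 + 6)(4) = 14 m
Net displacement = 48.5 m

48.5 m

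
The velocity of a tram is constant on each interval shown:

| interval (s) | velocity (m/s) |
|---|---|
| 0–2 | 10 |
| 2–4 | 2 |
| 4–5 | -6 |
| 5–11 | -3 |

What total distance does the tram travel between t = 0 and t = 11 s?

48 m

Total distance travelled is ∫|v| dt — sum the magnitudes of each area piece.
0–2 s: |10| × 2 = 20 m
2–4 s: |2| × 2 = 4 m
4–5 s: |-6| × 1 = 6 m
5–11 s: |-3| × 6 = 18 m
Total distance = 48 m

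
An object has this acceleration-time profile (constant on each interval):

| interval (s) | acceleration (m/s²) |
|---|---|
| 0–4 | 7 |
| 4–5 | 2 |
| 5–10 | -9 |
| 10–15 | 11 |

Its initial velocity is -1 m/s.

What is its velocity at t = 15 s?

Δv equals the area under the a-t graph; then v = v₀ + Δv.
0–4 s: 7 × 4 = 28 m/s
4–5 s: 2 × 1 = 2 m/s
5–10 s: -9 × 5 = -45 m/s
10–15 s: 11 × 5 = 55 m/s
Δv = 40 m/s, so v(15) = -1 + (40) = 39 m/s.

39 m/s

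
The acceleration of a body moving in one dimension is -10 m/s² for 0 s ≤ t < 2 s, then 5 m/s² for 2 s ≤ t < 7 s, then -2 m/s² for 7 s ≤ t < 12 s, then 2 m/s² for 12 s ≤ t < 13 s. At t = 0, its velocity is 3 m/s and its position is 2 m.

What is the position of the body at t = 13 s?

-20.5 m

On each constant-a segment, Δv = aΔt and Δx = v₀Δt + ½aΔt²; chain segment to segment.
0–2 s: v starts 3 m/s; Δx = 3·2 + ½·-10·2² = -14 m; v ends -17 m/s.
2–7 s: v starts -17 m/s; Δx = -17·5 + ½·5·5² = -22.5 m; v ends 8 m/s.
7–12 s: v starts 8 m/s; Δx = 8·5 + ½·-2·5² = 15 m; v ends -2 m/s.
12–13 s: v starts -2 m/s; Δx = -2·1 + ½·2·1² = -1 m; v ends 0 m/s.
x(13) = 2 + Σ Δx = -20.5 m.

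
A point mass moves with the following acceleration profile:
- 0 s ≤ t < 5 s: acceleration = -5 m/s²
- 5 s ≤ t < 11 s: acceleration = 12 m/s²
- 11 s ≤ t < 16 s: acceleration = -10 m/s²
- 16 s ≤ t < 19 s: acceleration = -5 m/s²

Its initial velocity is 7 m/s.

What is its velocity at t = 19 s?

-11 m/s

Δv equals the area under the a-t graph; then v = v₀ + Δv.
0–5 s: -5 × 5 = -25 m/s
5–11 s: 12 × 6 = 72 m/s
11–16 s: -10 × 5 = -50 m/s
16–19 s: -5 × 3 = -15 m/s
Δv = -18 m/s, so v(19) = 7 + (-18) = -11 m/s.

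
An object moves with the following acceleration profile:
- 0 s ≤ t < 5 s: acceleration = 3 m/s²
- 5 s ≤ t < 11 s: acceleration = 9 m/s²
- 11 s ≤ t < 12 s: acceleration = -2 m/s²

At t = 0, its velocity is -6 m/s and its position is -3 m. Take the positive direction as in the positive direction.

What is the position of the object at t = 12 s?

On each constant-a segment, Δv = aΔt and Δx = v₀Δt + ½aΔt²; chain segment to segment.
0–5 s: v starts -6 m/s; Δx = -6·5 + ½·3·5² = 7.5 m; v ends 9 m/s.
5–11 s: v starts 9 m/s; Δx = 9·6 + ½·9·6² = 216 m; v ends 63 m/s.
11–12 s: v starts 63 m/s; Δx = 63·1 + ½·-2·1² = 62 m; v ends 61 m/s.
x(12) = -3 + Σ Δx = 282.5 m.

282.5 m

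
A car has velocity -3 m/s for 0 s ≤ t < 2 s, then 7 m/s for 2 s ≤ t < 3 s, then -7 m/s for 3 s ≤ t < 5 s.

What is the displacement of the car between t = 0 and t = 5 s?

Net displacement equals the area under the velocity-time graph (areas below the axis count negative).
0–2 s: -3 × 2 = -6 m
2–3 s: 7 × 1 = 7 m
3–5 s: -7 × 2 = -14 m
Net displacement = -13 m

-13 m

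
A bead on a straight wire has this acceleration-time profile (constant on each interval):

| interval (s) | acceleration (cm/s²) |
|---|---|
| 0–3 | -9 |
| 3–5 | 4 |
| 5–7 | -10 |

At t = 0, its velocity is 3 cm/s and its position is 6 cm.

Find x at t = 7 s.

On each constant-a segment, Δv = aΔt and Δx = v₀Δt + ½aΔt²; chain segment to segment.
0–3 s: v starts 3 cm/s; Δx = 3·3 + ½·-9·3² = -31.5 cm; v ends -24 cm/s.
3–5 s: v starts -24 cm/s; Δx = -24·2 + ½·4·2² = -40 cm; v ends -16 cm/s.
5–7 s: v starts -16 cm/s; Δx = -16·2 + ½·-10·2² = -52 cm; v ends -36 cm/s.
x(7) = 6 + Σ Δx = -117.5 cm.

-117.5 cm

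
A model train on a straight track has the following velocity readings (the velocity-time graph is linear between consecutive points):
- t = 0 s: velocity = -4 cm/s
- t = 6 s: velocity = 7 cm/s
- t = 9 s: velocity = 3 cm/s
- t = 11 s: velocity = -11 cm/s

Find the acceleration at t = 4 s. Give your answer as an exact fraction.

11/6 cm/s²

Acceleration is the slope of the v-t graph on 0–6 s: (7 − -4)/(6 − 0) = 11/6 cm/s².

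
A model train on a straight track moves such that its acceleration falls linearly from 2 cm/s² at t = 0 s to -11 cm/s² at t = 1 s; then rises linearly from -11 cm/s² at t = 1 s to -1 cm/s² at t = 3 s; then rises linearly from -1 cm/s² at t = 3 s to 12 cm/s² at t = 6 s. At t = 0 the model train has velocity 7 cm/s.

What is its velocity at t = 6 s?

7 cm/s

Δv equals the area under the a-t graph; then v = v₀ + Δv.
0–1 s: ½(2 + -11)(1) = -4.5 cm/s
1–3 s: ½(-11 + -1)(2) = -12 cm/s
3–6 s: ½(-1 + 12)(3) = 16.5 cm/s
Δv = 0 cm/s, so v(6) = 7 + (0) = 7 cm/s.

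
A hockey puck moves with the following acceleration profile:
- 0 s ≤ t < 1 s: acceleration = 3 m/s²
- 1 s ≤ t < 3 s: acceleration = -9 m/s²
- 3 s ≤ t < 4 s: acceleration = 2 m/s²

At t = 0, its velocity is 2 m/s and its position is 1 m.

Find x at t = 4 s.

-15.5 m

On each constant-a segment, Δv = aΔt and Δx = v₀Δt + ½aΔt²; chain segment to segment.
0–1 s: v starts 2 m/s; Δx = 2·1 + ½·3·1² = 3.5 m; v ends 5 m/s.
1–3 s: v starts 5 m/s; Δx = 5·2 + ½·-9·2² = -8 m; v ends -13 m/s.
3–4 s: v starts -13 m/s; Δx = -13·1 + ½·2·1² = -12 m; v ends -11 m/s.
x(4) = 1 + Σ Δx = -15.5 m.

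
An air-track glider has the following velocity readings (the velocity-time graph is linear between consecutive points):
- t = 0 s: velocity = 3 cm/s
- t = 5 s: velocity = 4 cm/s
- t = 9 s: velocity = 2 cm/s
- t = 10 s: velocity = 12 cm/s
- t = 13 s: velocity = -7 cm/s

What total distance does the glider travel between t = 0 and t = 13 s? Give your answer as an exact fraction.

Distance (not displacement) is the total path length: add the absolute areas under v-t.
0–5 s: |½(3 + 4)(5)| = 17.5 cm
5–9 s: |½(4 + 2)(4)| = 12 cm
9–10 s: |½(2 + 12)(1)| = 7 cm
10–13 s: v = 0 at t = 226/19 s; triangle areas 216/19 + 147/38 = 579/38 cm
Total distance = 983/19 cm

983/19 cm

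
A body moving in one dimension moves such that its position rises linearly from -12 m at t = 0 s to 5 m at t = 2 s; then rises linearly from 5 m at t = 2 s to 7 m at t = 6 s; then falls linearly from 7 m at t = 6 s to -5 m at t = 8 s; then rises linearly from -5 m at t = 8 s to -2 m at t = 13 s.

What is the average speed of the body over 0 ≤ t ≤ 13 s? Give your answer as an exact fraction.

Average speed = (total path length)/(elapsed time); on a piecewise-linear x-t graph the path length is Σ|Δx|.
0–2 s: |Δx| = |5 − -12| = 17 m
2–6 s: |Δx| = |7 − 5| = 2 m
6–8 s: |Δx| = |-5 − 7| = 12 m
8–13 s: |Δx| = |-2 − -5| = 3 m
Total path = 34 m; average speed = 34/13 = 34/13 m/s.

34/13 m/s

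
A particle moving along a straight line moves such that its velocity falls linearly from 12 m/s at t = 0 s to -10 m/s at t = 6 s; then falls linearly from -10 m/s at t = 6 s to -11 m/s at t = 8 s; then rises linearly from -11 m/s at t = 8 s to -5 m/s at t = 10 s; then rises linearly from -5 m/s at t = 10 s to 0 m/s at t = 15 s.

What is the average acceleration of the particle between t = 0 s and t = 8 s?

Average acceleration = Δv/Δt = (-11 − 12)/(8 − 0) = -2.875 m/s².

-2.875 m/s²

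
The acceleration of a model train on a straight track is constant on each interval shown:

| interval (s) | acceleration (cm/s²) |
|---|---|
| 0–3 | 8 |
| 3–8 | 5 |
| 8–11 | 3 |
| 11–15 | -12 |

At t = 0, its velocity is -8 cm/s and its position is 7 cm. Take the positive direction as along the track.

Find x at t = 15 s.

402 cm

On each constant-a segment, Δv = aΔt and Δx = v₀Δt + ½aΔt²; chain segment to segment.
0–3 s: v starts -8 cm/s; Δx = -8·3 + ½·8·3² = 12 cm; v ends 16 cm/s.
3–8 s: v starts 16 cm/s; Δx = 16·5 + ½·5·5² = 142.5 cm; v ends 41 cm/s.
8–11 s: v starts 41 cm/s; Δx = 41·3 + ½·3·3² = 136.5 cm; v ends 50 cm/s.
11–15 s: v starts 50 cm/s; Δx = 50·4 + ½·-12·4² = 104 cm; v ends 2 cm/s.
x(15) = 7 + Σ Δx = 402 cm.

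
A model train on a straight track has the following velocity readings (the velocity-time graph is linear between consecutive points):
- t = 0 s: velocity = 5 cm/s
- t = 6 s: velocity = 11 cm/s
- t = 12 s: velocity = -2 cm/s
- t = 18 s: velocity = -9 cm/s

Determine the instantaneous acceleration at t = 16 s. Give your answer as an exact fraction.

-7/6 cm/s²

Acceleration is the slope of the v-t graph on 12–18 s: (-9 − -2)/(18 − 12) = -7/6 cm/s².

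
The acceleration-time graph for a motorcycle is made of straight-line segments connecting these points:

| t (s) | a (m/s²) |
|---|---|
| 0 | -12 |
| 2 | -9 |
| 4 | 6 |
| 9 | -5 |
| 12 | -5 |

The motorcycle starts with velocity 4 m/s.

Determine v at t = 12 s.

Δv equals the area under the a-t graph; then v = v₀ + Δv.
0–2 s: ½(-12 + -9)(2) = -21 m/s
2–4 s: ½(-9 + 6)(2) = -3 m/s
4–9 s: ½(6 + -5)(5) = 2.5 m/s
9–12 s: -5 × 3 = -15 m/s
Δv = -36.5 m/s, so v(12) = 4 + (-36.5) = -32.5 m/s.

-32.5 m/s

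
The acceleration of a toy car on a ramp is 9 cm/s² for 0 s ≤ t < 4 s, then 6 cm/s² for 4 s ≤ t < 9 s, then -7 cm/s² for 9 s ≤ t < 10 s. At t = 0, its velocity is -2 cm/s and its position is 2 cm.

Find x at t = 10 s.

371.5 cm

On each constant-a segment, Δv = aΔt and Δx = v₀Δt + ½aΔt²; chain segment to segment.
0–4 s: v starts -2 cm/s; Δx = -2·4 + ½·9·4² = 64 cm; v ends 34 cm/s.
4–9 s: v starts 34 cm/s; Δx = 34·5 + ½·6·5² = 245 cm; v ends 64 cm/s.
9–10 s: v starts 64 cm/s; Δx = 64·1 + ½·-7·1² = 60.5 cm; v ends 57 cm/s.
x(10) = 2 + Σ Δx = 371.5 cm.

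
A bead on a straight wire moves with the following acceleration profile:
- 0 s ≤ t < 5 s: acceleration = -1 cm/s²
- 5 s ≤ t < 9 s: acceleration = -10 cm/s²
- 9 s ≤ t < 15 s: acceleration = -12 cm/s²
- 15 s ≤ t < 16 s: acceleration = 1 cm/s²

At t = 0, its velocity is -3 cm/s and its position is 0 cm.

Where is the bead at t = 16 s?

On each constant-a segment, Δv = aΔt and Δx = v₀Δt + ½aΔt²; chain segment to segment.
0–5 s: v starts -3 cm/s; Δx = -3·5 + ½·-1·5² = -27.5 cm; v ends -8 cm/s.
5–9 s: v starts -8 cm/s; Δx = -8·4 + ½·-10·4² = -112 cm; v ends -48 cm/s.
9–15 s: v starts -48 cm/s; Δx = -48·6 + ½·-12·6² = -504 cm; v ends -120 cm/s.
15–16 s: v starts -120 cm/s; Δx = -120·1 + ½·1·1² = -119.5 cm; v ends -119 cm/s.
x(16) = 0 + Σ Δx = -763 cm.

-763 cm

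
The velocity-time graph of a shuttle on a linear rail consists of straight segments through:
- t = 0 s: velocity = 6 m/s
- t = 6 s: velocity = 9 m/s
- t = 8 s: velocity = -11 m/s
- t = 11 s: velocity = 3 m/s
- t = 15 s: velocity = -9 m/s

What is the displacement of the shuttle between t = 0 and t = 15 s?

Displacement is the signed area under the v-t curve.
0–6 s: ½(6 + 9)(6) = 45 m
6–8 s: ½(9 + -11)(2) = -2 m
8–11 s: ½(-11 + 3)(3) = -12 m
11–15 s: ½(3 + -9)(4) = -12 m
Net displacement = 19 m

19 m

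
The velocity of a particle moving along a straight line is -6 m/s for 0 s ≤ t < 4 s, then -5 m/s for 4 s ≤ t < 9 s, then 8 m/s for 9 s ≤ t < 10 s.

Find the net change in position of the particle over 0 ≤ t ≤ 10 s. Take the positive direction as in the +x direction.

Net displacement equals the area under the velocity-time graph (areas below the axis count negative).
0–4 s: -6 × 4 = -24 m
4–9 s: -5 × 5 = -25 m
9–10 s: 8 × 1 = 8 m
Net displacement = -41 m

-41 m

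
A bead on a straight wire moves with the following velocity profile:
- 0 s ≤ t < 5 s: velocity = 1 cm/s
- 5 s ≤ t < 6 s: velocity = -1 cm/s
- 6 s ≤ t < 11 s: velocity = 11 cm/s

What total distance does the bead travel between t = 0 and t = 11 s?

Total distance travelled is ∫|v| dt — sum the magnitudes of each area piece.
0–5 s: |1| × 5 = 5 cm
5–6 s: |-1| × 1 = 1 cm
6–11 s: |11| × 5 = 55 cm
Total distance = 61 cm

61 cm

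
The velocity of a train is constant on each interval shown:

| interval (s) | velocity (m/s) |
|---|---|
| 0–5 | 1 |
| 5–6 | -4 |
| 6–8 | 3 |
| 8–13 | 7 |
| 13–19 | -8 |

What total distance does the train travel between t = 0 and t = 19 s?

Total distance travelled is ∫|v| dt — sum the magnitudes of each area piece.
0–5 s: |1| × 5 = 5 m
5–6 s: |-4| × 1 = 4 m
6–8 s: |3| × 2 = 6 m
8–13 s: |7| × 5 = 35 m
13–19 s: |-8| × 6 = 48 m
Total distance = 98 m

98 m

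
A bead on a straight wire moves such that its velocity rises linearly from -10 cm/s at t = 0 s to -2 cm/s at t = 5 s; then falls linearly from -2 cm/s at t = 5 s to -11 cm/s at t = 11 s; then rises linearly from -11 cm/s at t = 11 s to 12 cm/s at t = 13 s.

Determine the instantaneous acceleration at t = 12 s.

Acceleration is the slope of the v-t graph on 11–13 s: (12 − -11)/(13 − 11) = 11.5 cm/s².

11.5 cm/s²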